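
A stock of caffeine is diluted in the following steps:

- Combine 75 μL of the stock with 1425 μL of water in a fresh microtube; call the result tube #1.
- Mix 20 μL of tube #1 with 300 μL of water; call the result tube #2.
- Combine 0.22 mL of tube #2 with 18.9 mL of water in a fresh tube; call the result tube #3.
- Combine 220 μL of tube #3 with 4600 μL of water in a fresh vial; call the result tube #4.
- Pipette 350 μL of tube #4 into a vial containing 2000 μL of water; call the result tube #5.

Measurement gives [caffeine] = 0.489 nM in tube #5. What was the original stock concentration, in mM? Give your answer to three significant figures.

Step 1: 75 μL + 1425 μL = 1500 μL total → factor 1500/75 = 20
Step 2: 20 μL + 300 μL = 320 μL total → factor 320/20 = 16
Step 3: 0.22 mL + 18.9 mL = 19.12 mL total → factor 19.12/0.22 = 86.909
Step 4: 220 μL + 4600 μL = 4820 μL total → factor 4820/220 = 21.909
Step 5: 350 μL + 2000 μL = 2350 μL total → factor 2350/350 = 6.7143
Overall dilution factor = 20 × 16 × 86.909 × 21.909 × 6.7143 = 4.0911 × 10^6
Stock = 0.489 nM × 4.0911 × 10^6 = 2.001 × 10^6 nM = 2.00 mM

2.00 mM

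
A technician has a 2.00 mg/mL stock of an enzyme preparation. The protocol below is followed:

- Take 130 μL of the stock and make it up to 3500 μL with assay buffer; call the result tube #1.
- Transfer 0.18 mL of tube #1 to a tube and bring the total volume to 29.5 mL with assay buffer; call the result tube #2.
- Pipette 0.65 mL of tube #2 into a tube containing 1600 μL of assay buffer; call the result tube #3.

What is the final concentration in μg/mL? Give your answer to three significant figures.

0.131 μg/mL

Step 1: 130 μL brought to 3500 μL → factor 3500/130 = 26.923
Step 2: 0.18 mL brought to 29.5 mL → factor 29.5/0.18 = 163.89
Step 3: 0.65 mL + 1600 μL = 2.25 mL total → factor 2.25/0.65 = 3.4615
Overall dilution factor = 26.923 × 163.89 × 3.4615 = 15274
Final = 2.00 mg/mL / 15274 = 0.0001309 mg/mL = 0.131 μg/mL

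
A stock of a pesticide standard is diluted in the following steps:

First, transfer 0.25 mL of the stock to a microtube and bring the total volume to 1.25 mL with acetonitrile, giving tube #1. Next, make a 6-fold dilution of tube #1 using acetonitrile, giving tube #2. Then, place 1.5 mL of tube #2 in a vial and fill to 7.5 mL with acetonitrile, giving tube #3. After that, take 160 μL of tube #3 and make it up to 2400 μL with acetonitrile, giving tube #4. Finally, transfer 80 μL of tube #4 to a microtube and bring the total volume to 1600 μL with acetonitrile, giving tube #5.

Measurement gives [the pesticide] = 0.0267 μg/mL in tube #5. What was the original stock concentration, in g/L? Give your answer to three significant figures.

1.20 g/L

Step 1: 0.25 mL brought to 1.25 mL → factor 1.25/0.25 = 5
Step 2: 6-fold → factor 6
Step 3: 1.5 mL brought to 7.5 mL → factor 7.5/1.5 = 5
Step 4: 160 μL brought to 2400 μL → factor 2400/160 = 15
Step 5: 80 μL brought to 1600 μL → factor 1600/80 = 20
Overall dilution factor = 5 × 6 × 5 × 15 × 20 = 45000
Stock = 0.0267 μg/mL × 45000 = 1202 μg/mL = 1.20 g/L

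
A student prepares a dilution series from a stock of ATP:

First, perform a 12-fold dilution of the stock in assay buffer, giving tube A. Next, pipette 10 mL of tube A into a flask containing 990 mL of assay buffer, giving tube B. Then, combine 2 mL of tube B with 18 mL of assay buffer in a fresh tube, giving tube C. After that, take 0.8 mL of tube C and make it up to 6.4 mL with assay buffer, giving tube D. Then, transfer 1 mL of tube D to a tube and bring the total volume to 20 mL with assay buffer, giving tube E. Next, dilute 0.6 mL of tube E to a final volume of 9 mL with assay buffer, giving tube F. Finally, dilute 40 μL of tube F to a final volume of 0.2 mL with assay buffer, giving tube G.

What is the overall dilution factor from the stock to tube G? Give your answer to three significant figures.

1.44 × 10^8

Step 1: 12-fold → factor 12
Step 2: 10 mL + 990 mL = 1000 mL total → factor 1000/10 = 100
Step 3: 2 mL + 18 mL = 20 mL total → factor 20/2 = 10
Step 4: 0.8 mL brought to 6.4 mL → factor 6.4/0.8 = 8
Step 5: 1 mL brought to 20 mL → factor 20/1 = 20
Step 6: 0.6 mL brought to 9 mL → factor 9/0.6 = 15
Step 7: 40 μL brought to 0.2 mL → factor 200/40 = 5
Overall dilution factor = 12 × 100 × 10 × 8 × 20 × 15 × 5 = 1.44 × 10^8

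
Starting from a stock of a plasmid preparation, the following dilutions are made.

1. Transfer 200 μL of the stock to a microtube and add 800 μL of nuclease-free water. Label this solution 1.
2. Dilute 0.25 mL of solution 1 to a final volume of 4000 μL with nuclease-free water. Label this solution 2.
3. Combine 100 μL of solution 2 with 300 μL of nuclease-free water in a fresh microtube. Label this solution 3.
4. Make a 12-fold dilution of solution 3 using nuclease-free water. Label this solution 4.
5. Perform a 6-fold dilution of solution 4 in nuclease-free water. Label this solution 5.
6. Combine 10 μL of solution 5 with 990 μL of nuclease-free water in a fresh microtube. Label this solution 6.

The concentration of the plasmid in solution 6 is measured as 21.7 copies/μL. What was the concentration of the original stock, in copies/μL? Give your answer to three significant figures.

5.00 × 10^7 copies/μL

Step 1: 200 μL + 800 μL = 1000 μL total → factor 1000/200 = 5
Step 2: 0.25 mL brought to 4000 μL → factor 4/0.25 = 16
Step 3: 100 μL + 300 μL = 400 μL total → factor 400/100 = 4
Step 4: 12-fold → factor 12
Step 5: 6-fold → factor 6
Step 6: 10 μL + 990 μL = 1000 μL total → factor 1000/10 = 100
Overall dilution factor = 5 × 16 × 4 × 12 × 6 × 100 = 2.304 × 10^6
Stock = 21.7 copies/μL × 2.304 × 10^6 = 5.00 × 10^7 copies/μL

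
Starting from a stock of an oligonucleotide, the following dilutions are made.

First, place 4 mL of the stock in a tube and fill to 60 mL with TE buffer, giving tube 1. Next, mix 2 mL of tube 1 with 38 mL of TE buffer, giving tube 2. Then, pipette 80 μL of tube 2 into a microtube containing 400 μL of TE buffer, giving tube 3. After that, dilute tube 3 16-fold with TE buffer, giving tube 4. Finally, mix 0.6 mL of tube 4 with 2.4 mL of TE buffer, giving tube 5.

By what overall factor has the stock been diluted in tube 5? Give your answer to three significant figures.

1.44 × 10^5

Step 1: 4 mL brought to 60 mL → factor 60/4 = 15
Step 2: 2 mL + 38 mL = 40 mL total → factor 40/2 = 20
Step 3: 80 μL + 400 μL = 480 μL total → factor 480/80 = 6
Step 4: 16-fold → factor 16
Step 5: 0.6 mL + 2.4 mL = 3 mL total → factor 3/0.6 = 5
Overall dilution factor = 15 × 20 × 6 × 16 × 5 = 1.44 × 10^5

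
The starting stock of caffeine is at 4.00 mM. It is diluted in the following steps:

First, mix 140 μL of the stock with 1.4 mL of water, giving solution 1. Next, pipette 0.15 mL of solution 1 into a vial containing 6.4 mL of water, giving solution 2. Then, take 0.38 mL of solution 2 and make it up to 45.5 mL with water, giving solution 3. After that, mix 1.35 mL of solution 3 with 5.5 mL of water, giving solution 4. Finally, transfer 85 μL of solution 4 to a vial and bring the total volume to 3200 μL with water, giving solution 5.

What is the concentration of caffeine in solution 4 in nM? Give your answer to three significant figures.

13.7 nM

Step 1: 140 μL + 1.4 mL = 1540 μL total → factor 1540/140 = 11
Step 2: 0.15 mL + 6.4 mL = 6.55 mL total → factor 6.55/0.15 = 43.667
Step 3: 0.38 mL brought to 45.5 mL → factor 45.5/0.38 = 119.74
Step 4: 1.35 mL + 5.5 mL = 6.85 mL total → factor 6.85/1.35 = 5.0741
Dilution factor through solution 4 = 11 × 43.667 × 119.74 × 5.0741 = 2.9183 × 10^5
[solution 4] = 4.00 mM / 2.9183 × 10^5 = 1.371 × 10^-5 mM = 13.7 nM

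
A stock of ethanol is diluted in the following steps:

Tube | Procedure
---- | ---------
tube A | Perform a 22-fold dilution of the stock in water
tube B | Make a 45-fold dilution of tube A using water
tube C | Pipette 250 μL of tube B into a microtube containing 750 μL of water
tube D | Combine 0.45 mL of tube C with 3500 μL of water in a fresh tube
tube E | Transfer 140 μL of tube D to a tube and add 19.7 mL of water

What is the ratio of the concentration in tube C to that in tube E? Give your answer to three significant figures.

1.24 × 10^3

Step 1: 22-fold → factor 22
Step 2: 45-fold → factor 45
Step 3: 250 μL + 750 μL = 1000 μL total → factor 1000/250 = 4
Step 4: 0.45 mL + 3500 μL = 3.95 mL total → factor 3.95/0.45 = 8.7778
Step 5: 140 μL + 19.7 mL = 19840 μL total → factor 19840/140 = 141.71
Dilution factor to tube C = 3960; to tube E = 4.926 × 10^6
[tube C]/[tube E] = (factor to tube E)/(factor to tube C) = 4.926 × 10^6/3960 = 1.24 × 10^3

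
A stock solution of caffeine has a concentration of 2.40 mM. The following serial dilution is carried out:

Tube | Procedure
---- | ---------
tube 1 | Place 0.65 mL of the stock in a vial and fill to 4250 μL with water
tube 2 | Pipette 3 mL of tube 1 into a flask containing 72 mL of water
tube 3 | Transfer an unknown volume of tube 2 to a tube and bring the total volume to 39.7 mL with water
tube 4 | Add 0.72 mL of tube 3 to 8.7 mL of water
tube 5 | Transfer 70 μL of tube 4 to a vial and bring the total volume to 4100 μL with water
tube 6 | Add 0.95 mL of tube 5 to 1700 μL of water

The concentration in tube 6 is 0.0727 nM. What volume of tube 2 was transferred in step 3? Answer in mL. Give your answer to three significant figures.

0.420 mL

Step 1: 0.65 mL brought to 4250 μL → factor 4.25/0.65 = 6.5385
Step 2: 3 mL + 72 mL = 75 mL total → factor 75/3 = 25
Step 3: v brought to 39.7 mL → factor = 39.7 mL/v
Step 4: 0.72 mL + 8.7 mL = 9.42 mL total → factor 9.42/0.72 = 13.083
Step 5: 70 μL brought to 4100 μL → factor 4100/70 = 58.571
Step 6: 0.95 mL + 1700 μL = 2.65 mL total → factor 2.65/0.95 = 2.7895
Product of known-step factors = 3.4942 × 10^5
Overall factor = 2.40 mM / (0.0727 nM) = 3.3012 × 10^7
Step-3 factor = 3.3012 × 10^7 / 3.4942 × 10^5 = 94.479
v = 39.7 mL / 94.479 = 0.420 mL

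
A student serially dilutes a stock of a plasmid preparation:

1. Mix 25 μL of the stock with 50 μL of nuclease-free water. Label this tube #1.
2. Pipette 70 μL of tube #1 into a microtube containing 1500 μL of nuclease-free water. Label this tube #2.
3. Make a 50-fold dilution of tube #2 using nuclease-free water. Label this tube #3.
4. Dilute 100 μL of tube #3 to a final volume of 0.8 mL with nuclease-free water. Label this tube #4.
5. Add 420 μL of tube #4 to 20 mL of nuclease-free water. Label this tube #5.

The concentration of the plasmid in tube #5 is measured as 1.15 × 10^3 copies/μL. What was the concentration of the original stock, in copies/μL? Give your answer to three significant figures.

1.50 × 10^9 copies/μL

Step 1: 25 μL + 50 μL = 75 μL total → factor 75/25 = 3
Step 2: 70 μL + 1500 μL = 1570 μL total → factor 1570/70 = 22.429
Step 3: 50-fold → factor 50
Step 4: 100 μL brought to 0.8 mL → factor 800/100 = 8
Step 5: 420 μL + 20 mL = 20420 μL total → factor 20420/420 = 48.619
Overall dilution factor = 3 × 22.429 × 50 × 8 × 48.619 = 1.3085 × 10^6
Stock = 1.15 × 10^3 copies/μL × 1.3085 × 10^6 = 1.50 × 10^9 copies/μL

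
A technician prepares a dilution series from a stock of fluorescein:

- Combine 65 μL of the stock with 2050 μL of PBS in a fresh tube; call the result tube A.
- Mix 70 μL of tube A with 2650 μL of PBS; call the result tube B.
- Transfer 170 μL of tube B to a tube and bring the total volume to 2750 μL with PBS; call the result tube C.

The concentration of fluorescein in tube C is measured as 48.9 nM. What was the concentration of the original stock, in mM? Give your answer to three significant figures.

1.00 mM

Step 1: 65 μL + 2050 μL = 2115 μL total → factor 2115/65 = 32.538
Step 2: 70 μL + 2650 μL = 2720 μL total → factor 2720/70 = 38.857
Step 3: 170 μL brought to 2750 μL → factor 2750/170 = 16.176
Overall dilution factor = 32.538 × 38.857 × 16.176 = 20453
Stock = 48.9 nM × 20453 = 1.000 × 10^6 nM = 1.00 mM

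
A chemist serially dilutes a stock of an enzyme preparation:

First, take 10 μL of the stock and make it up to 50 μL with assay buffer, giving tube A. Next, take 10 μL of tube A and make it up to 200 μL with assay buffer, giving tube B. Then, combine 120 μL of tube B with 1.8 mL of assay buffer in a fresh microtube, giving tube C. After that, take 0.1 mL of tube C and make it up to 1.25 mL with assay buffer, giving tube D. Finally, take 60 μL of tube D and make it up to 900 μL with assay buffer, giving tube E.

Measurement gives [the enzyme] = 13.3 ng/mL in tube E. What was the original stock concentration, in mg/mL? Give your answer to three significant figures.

Step 1: 10 μL brought to 50 μL → factor 50/10 = 5
Step 2: 10 μL brought to 200 μL → factor 200/10 = 20
Step 3: 120 μL + 1.8 mL = 1920 μL total → factor 1920/120 = 16
Step 4: 0.1 mL brought to 1.25 mL → factor 1.25/0.1 = 12.5
Step 5: 60 μL brought to 900 μL → factor 900/60 = 15
Overall dilution factor = 5 × 20 × 16 × 12.5 × 15 = 3 × 10^5
Stock = 13.3 ng/mL × 3 × 10^5 = 3.990 × 10^6 ng/mL = 3.99 mg/mL

3.99 mg/mL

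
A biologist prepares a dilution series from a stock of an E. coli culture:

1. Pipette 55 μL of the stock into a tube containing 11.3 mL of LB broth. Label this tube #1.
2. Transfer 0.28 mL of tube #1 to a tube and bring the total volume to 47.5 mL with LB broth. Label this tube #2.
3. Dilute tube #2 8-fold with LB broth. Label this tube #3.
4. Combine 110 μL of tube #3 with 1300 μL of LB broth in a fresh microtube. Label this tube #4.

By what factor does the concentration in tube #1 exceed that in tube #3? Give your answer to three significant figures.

Step 1: 55 μL + 11.3 mL = 11355 μL total → factor 11355/55 = 206.45
Step 2: 0.28 mL brought to 47.5 mL → factor 47.5/0.28 = 169.64
Step 3: 8-fold → factor 8
Dilution factor to tube #1 = 206.45; to tube #3 = 2.8019 × 10^5
[tube #1]/[tube #3] = (factor to tube #3)/(factor to tube #1) = 2.8019 × 10^5/206.45 = 1.36 × 10^3

1.36 × 10^3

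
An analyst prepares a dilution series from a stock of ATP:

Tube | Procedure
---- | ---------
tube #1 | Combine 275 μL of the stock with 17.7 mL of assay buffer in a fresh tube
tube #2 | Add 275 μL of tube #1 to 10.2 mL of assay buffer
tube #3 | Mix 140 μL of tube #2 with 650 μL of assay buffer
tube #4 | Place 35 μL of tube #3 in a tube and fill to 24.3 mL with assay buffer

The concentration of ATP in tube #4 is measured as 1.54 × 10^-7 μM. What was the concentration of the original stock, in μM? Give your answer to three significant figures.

1.50 μM

Step 1: 275 μL + 17.7 mL = 17975 μL total → factor 17975/275 = 65.364
Step 2: 275 μL + 10.2 mL = 10475 μL total → factor 10475/275 = 38.091
Step 3: 140 μL + 650 μL = 790 μL total → factor 790/140 = 5.6429
Step 4: 35 μL brought to 24.3 mL → factor 24300/35 = 694.29
Overall dilution factor = 65.364 × 38.091 × 5.6429 × 694.29 = 9.7543 × 10^6
Stock = 1.54 × 10^-7 μM × 9.7543 × 10^6 = 1.50 μM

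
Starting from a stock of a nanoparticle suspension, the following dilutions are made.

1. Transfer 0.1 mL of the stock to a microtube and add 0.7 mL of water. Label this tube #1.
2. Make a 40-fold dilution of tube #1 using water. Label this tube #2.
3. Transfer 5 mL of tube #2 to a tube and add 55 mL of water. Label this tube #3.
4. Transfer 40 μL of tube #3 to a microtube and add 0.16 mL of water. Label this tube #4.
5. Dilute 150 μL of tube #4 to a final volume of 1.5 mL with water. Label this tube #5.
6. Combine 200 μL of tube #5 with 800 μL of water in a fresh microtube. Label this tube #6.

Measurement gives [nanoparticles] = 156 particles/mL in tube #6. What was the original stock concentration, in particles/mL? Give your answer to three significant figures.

Step 1: 0.1 mL + 0.7 mL = 0.8 mL total → factor 0.8/0.1 = 8
Step 2: 40-fold → factor 40
Step 3: 5 mL + 55 mL = 60 mL total → factor 60/5 = 12
Step 4: 40 μL + 0.16 mL = 200 μL total → factor 200/40 = 5
Step 5: 150 μL brought to 1.5 mL → factor 1500/150 = 10
Step 6: 200 μL + 800 μL = 1000 μL total → factor 1000/200 = 5
Overall dilution factor = 8 × 40 × 12 × 5 × 10 × 5 = 9.6 × 10^5
Stock = 156 particles/mL × 9.6 × 10^5 = 1.50 × 10^8 particles/mL

1.50 × 10^8 particles/mL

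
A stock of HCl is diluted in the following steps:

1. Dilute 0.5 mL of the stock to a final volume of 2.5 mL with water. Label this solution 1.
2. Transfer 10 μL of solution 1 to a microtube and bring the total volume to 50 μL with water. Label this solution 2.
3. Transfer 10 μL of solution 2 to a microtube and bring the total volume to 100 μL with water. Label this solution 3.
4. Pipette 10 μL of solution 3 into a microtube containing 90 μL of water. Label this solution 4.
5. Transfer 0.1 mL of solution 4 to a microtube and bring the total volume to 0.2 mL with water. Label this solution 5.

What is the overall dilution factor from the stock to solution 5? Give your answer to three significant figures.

5.00 × 10^3

Step 1: 0.5 mL brought to 2.5 mL → factor 2.5/0.5 = 5
Step 2: 10 μL brought to 50 μL → factor 50/10 = 5
Step 3: 10 μL brought to 100 μL → factor 100/10 = 10
Step 4: 10 μL + 90 μL = 100 μL total → factor 100/10 = 10
Step 5: 0.1 mL brought to 0.2 mL → factor 0.2/0.1 = 2
Overall dilution factor = 5 × 5 × 10 × 10 × 2 = 5000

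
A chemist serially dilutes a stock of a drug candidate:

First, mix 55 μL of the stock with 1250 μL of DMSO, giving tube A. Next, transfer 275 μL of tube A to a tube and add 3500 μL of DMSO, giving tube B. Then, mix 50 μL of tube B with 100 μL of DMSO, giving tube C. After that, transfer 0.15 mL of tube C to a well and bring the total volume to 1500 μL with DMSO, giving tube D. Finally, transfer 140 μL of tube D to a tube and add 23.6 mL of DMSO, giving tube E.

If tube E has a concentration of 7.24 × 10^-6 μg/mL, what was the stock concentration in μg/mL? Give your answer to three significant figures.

Step 1: 55 μL + 1250 μL = 1305 μL total → factor 1305/55 = 23.727
Step 2: 275 μL + 3500 μL = 3775 μL total → factor 3775/275 = 13.727
Step 3: 50 μL + 100 μL = 150 μL total → factor 150/50 = 3
Step 4: 0.15 mL brought to 1500 μL → factor 1.5/0.15 = 10
Step 5: 140 μL + 23.6 mL = 23740 μL total → factor 23740/140 = 169.57
Overall dilution factor = 23.727 × 13.727 × 3 × 10 × 169.57 = 1.6569 × 10^6
Stock = 7.24 × 10^-6 μg/mL × 1.6569 × 10^6 = 12.0 μg/mL

12.0 μg/mL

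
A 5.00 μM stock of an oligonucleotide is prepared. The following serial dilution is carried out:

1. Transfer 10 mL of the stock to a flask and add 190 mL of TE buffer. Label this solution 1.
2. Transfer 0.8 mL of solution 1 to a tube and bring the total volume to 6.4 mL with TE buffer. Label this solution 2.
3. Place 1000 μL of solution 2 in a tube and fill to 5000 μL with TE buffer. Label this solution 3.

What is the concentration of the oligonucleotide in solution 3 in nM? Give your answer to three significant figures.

Step 1: 10 mL + 190 mL = 200 mL total → factor 200/10 = 20
Step 2: 0.8 mL brought to 6.4 mL → factor 6.4/0.8 = 8
Step 3: 1000 μL brought to 5000 μL → factor 5000/1000 = 5
Dilution factor through solution 3 = 20 × 8 × 5 = 800
[solution 3] = 5.00 μM / 800 = 0.006250 μM = 6.25 nM

6.25 nM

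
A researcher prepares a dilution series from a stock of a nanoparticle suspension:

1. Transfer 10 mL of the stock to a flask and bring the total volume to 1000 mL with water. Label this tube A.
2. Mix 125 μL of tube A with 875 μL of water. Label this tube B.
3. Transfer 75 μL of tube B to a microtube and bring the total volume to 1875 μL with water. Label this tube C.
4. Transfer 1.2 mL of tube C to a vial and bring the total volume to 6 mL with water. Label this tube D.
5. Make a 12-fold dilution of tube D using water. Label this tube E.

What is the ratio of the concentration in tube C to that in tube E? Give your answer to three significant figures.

60.0

Step 1: 10 mL brought to 1000 mL → factor 1000/10 = 100
Step 2: 125 μL + 875 μL = 1000 μL total → factor 1000/125 = 8
Step 3: 75 μL brought to 1875 μL → factor 1875/75 = 25
Step 4: 1.2 mL brought to 6 mL → factor 6/1.2 = 5
Step 5: 12-fold → factor 12
Dilution factor to tube C = 20000; to tube E = 1.2 × 10^6
[tube C]/[tube E] = (factor to tube E)/(factor to tube C) = 1.2 × 10^6/20000 = 60.0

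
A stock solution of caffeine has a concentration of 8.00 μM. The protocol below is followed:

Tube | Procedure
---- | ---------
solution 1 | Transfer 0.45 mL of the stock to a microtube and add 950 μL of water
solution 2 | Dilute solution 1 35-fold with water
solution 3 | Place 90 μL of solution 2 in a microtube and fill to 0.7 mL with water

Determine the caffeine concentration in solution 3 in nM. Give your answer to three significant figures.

9.45 nM

Step 1: 0.45 mL + 950 μL = 1.4 mL total → factor 1.4/0.45 = 3.1111
Step 2: 35-fold → factor 35
Step 3: 90 μL brought to 0.7 mL → factor 700/90 = 7.7778
Overall dilution factor = 3.1111 × 35 × 7.7778 = 846.91
Final = 8.00 μM / 846.91 = 0.009446 μM = 9.45 nM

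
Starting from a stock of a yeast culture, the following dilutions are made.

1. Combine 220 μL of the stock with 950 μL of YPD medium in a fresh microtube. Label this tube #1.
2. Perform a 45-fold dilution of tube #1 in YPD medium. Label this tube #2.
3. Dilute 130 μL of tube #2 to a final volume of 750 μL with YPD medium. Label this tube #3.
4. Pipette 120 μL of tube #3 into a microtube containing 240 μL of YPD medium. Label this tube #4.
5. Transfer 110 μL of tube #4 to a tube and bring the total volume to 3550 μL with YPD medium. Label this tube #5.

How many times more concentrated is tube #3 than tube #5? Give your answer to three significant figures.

96.8

Step 1: 220 μL + 950 μL = 1170 μL total → factor 1170/220 = 5.3182
Step 2: 45-fold → factor 45
Step 3: 130 μL brought to 750 μL → factor 750/130 = 5.7692
Step 4: 120 μL + 240 μL = 360 μL total → factor 360/120 = 3
Step 5: 110 μL brought to 3550 μL → factor 3550/110 = 32.273
Dilution factor to tube #3 = 1380.7; to tube #5 = 1.3368 × 10^5
[tube #3]/[tube #5] = (factor to tube #5)/(factor to tube #3) = 1.3368 × 10^5/1380.7 = 96.8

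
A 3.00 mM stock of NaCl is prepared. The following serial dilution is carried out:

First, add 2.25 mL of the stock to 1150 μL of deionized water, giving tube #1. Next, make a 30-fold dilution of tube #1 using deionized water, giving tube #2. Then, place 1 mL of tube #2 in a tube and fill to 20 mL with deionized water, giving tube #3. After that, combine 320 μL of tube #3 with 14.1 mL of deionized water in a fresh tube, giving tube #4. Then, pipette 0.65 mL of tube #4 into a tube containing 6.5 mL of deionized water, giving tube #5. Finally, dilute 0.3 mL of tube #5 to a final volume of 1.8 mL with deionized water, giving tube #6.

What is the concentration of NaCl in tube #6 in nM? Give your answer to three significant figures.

Step 1: 2.25 mL + 1150 μL = 3.4 mL total → factor 3.4/2.25 = 1.5111
Step 2: 30-fold → factor 30
Step 3: 1 mL brought to 20 mL → factor 20/1 = 20
Step 4: 320 μL + 14.1 mL = 14420 μL total → factor 14420/320 = 45.062
Step 5: 0.65 mL + 6.5 mL = 7.15 mL total → factor 7.15/0.65 = 11
Step 6: 0.3 mL brought to 1.8 mL → factor 1.8/0.3 = 6
Overall dilution factor = 1.5111 × 30 × 20 × 45.062 × 11 × 6 = 2.6965 × 10^6
Final = 3.00 mM / 2.6965 × 10^6 = 1.113 × 10^-6 mM = 1.11 nM

1.11 nM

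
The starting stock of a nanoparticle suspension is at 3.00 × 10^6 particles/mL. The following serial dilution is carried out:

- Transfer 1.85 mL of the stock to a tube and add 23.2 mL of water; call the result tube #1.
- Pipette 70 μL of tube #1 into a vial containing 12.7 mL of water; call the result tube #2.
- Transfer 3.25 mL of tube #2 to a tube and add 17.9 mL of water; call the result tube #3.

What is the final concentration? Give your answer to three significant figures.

Step 1: 1.85 mL + 23.2 mL = 25.05 mL total → factor 25.05/1.85 = 13.541
Step 2: 70 μL + 12.7 mL = 12770 μL total → factor 12770/70 = 182.43
Step 3: 3.25 mL + 17.9 mL = 21.15 mL total → factor 21.15/3.25 = 6.5077
Overall dilution factor = 13.541 × 182.43 × 6.5077 = 16075
Final = 3.00 × 10^6 particles/mL / 16075 = 187 particles/mL

187 particles/mL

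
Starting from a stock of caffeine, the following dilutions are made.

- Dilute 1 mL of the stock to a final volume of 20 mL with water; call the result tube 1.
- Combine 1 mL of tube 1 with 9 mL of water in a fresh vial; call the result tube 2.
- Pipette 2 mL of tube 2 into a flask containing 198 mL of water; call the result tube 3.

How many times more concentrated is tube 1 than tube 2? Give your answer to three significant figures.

Step 1: 1 mL brought to 20 mL → factor 20/1 = 20
Step 2: 1 mL + 9 mL = 10 mL total → factor 10/1 = 10
Dilution factor to tube 1 = 20; to tube 2 = 200
[tube 1]/[tube 2] = (factor to tube 2)/(factor to tube 1) = 200/20 = 10.0

10.0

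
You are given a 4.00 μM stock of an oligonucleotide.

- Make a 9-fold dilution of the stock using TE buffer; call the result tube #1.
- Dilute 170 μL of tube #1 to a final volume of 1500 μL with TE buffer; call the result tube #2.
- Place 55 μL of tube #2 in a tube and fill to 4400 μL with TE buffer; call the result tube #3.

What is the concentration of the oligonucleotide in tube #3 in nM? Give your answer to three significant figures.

0.630 nM

Step 1: 9-fold → factor 9
Step 2: 170 μL brought to 1500 μL → factor 1500/170 = 8.8235
Step 3: 55 μL brought to 4400 μL → factor 4400/55 = 80
Overall dilution factor = 9 × 8.8235 × 80 = 6352.9
Final = 4.00 μM / 6352.9 = 0.0006296 μM = 0.630 nM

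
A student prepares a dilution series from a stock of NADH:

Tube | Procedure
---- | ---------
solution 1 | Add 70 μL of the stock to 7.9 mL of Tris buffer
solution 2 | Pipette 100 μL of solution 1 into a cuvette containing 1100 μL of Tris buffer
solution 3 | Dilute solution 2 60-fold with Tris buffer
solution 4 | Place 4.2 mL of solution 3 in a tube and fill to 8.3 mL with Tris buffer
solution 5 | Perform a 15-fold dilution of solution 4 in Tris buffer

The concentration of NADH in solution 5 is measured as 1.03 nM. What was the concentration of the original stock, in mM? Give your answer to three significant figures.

2.50 mM

Step 1: 70 μL + 7.9 mL = 7970 μL total → factor 7970/70 = 113.86
Step 2: 100 μL + 1100 μL = 1200 μL total → factor 1200/100 = 12
Step 3: 60-fold → factor 60
Step 4: 4.2 mL brought to 8.3 mL → factor 8.3/4.2 = 1.9762
Step 5: 15-fold → factor 15
Overall dilution factor = 113.86 × 12 × 60 × 1.9762 × 15 = 2.43 × 10^6
Stock = 1.03 nM × 2.43 × 10^6 = 2.503 × 10^6 nM = 2.50 mM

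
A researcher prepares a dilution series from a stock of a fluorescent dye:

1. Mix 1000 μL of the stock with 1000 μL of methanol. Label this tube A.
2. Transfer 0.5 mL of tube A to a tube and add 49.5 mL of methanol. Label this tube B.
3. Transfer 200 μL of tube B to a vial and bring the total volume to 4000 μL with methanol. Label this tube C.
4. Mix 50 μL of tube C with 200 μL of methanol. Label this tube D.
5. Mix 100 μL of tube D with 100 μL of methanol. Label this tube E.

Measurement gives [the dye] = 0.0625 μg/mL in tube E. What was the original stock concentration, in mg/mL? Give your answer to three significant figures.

Step 1: 1000 μL + 1000 μL = 2000 μL total → factor 2000/1000 = 2
Step 2: 0.5 mL + 49.5 mL = 50 mL total → factor 50/0.5 = 100
Step 3: 200 μL brought to 4000 μL → factor 4000/200 = 20
Step 4: 50 μL + 200 μL = 250 μL total → factor 250/50 = 5
Step 5: 100 μL + 100 μL = 200 μL total → factor 200/100 = 2
Overall dilution factor = 2 × 100 × 20 × 5 × 2 = 40000
Stock = 0.0625 μg/mL × 40000 = 2500 μg/mL = 2.50 mg/mL

2.50 mg/mL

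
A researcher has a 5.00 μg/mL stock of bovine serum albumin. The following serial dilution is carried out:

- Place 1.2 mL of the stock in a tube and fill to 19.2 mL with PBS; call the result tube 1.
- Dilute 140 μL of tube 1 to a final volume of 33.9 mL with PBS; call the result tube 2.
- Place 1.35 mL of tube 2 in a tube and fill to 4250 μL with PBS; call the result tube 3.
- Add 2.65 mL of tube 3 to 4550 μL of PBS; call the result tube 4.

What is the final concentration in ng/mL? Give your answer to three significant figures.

0.151 ng/mL

Step 1: 1.2 mL brought to 19.2 mL → factor 19.2/1.2 = 16
Step 2: 140 μL brought to 33.9 mL → factor 33900/140 = 242.14
Step 3: 1.35 mL brought to 4250 μL → factor 4.25/1.35 = 3.1481
Step 4: 2.65 mL + 4550 μL = 7.2 mL total → factor 7.2/2.65 = 2.717
Overall dilution factor = 16 × 242.14 × 3.1481 × 2.717 = 33139
Final = 5.00 μg/mL / 33139 = 0.0001509 μg/mL = 0.151 ng/mL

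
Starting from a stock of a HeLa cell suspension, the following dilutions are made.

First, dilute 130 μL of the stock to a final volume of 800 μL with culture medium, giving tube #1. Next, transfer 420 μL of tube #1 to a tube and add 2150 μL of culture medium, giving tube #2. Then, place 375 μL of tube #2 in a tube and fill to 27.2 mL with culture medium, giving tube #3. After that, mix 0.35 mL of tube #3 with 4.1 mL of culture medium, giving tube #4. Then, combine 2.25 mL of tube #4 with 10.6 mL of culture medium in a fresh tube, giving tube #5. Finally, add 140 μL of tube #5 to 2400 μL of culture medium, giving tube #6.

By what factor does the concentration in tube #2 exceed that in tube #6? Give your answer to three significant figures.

Step 1: 130 μL brought to 800 μL → factor 800/130 = 6.1538
Step 2: 420 μL + 2150 μL = 2570 μL total → factor 2570/420 = 6.119
Step 3: 375 μL brought to 27.2 mL → factor 27200/375 = 72.533
Step 4: 0.35 mL + 4.1 mL = 4.45 mL total → factor 4.45/0.35 = 12.714
Step 5: 2.25 mL + 10.6 mL = 12.85 mL total → factor 12.85/2.25 = 5.7111
Step 6: 140 μL + 2400 μL = 2540 μL total → factor 2540/140 = 18.143
Dilution factor to tube #2 = 37.656; to tube #6 = 3.5982 × 10^6
[tube #2]/[tube #6] = (factor to tube #6)/(factor to tube #2) = 3.5982 × 10^6/37.656 = 9.56 × 10^4

9.56 × 10^4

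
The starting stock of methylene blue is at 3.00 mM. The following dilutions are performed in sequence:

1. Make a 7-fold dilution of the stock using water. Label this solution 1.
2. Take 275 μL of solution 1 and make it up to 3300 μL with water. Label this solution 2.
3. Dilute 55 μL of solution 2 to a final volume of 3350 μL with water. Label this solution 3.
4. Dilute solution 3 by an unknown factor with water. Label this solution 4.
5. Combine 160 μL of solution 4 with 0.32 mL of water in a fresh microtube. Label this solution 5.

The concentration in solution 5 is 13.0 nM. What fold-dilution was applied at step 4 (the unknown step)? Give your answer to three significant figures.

15.0-fold

Step 1: 7-fold → factor 7
Step 2: 275 μL brought to 3300 μL → factor 3300/275 = 12
Step 3: 55 μL brought to 3350 μL → factor 3350/55 = 60.909
Step 4: unknown factor x
Step 5: 160 μL + 0.32 mL = 480 μL total → factor 480/160 = 3
Product of known-step factors = 15349
Overall factor = 3.00 mM / (13.0 nM) = 2.3077 × 10^5
x = 2.3077 × 10^5 / 15349 = 15.0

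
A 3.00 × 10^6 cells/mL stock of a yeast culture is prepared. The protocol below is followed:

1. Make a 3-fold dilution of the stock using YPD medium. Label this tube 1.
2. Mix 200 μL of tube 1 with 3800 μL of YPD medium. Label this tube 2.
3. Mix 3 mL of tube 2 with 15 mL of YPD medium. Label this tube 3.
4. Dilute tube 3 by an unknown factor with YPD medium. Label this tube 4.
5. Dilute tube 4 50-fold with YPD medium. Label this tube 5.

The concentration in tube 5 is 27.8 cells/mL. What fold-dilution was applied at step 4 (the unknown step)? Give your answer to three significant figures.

6.00-fold

Step 1: 3-fold → factor 3
Step 2: 200 μL + 3800 μL = 4000 μL total → factor 4000/200 = 20
Step 3: 3 mL + 15 mL = 18 mL total → factor 18/3 = 6
Step 4: unknown factor x
Step 5: 50-fold → factor 50
Product of known-step factors = 18000
Overall factor = 3.00 × 10^6 cells/mL / (27.8 cells/mL) = 1.0791 × 10^5
x = 1.0791 × 10^5 / 18000 = 6.00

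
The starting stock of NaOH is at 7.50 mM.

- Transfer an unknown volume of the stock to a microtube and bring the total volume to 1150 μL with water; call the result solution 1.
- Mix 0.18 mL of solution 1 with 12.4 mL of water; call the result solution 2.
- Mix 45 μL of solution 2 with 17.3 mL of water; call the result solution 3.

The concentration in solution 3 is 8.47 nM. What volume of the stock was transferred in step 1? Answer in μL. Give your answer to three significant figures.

Step 1: v brought to 1150 μL → factor = 1150 μL/v
Step 2: 0.18 mL + 12.4 mL = 12.58 mL total → factor 12.58/0.18 = 69.889
Step 3: 45 μL + 17.3 mL = 17345 μL total → factor 17345/45 = 385.44
Product of known-step factors = 26938
Overall factor = 7.50 mM / (8.47 nM) = 8.8548 × 10^5
Step-1 factor = 8.8548 × 10^5 / 26938 = 32.871
v = 1150 μL / 32.871 = 35.0 μL

35.0 μL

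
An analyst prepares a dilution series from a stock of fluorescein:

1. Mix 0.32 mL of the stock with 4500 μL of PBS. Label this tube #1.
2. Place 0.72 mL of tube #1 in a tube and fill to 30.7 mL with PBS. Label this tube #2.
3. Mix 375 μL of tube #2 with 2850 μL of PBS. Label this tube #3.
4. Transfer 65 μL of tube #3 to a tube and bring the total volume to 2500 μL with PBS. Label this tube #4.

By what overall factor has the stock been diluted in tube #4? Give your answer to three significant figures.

Step 1: 0.32 mL + 4500 μL = 4.82 mL total → factor 4.82/0.32 = 15.062
Step 2: 0.72 mL brought to 30.7 mL → factor 30.7/0.72 = 42.639
Step 3: 375 μL + 2850 μL = 3225 μL total → factor 3225/375 = 8.6
Step 4: 65 μL brought to 2500 μL → factor 2500/65 = 38.462
Overall dilution factor = 15.062 × 42.639 × 8.6 × 38.462 = 2.1244 × 10^5

2.12 × 10^5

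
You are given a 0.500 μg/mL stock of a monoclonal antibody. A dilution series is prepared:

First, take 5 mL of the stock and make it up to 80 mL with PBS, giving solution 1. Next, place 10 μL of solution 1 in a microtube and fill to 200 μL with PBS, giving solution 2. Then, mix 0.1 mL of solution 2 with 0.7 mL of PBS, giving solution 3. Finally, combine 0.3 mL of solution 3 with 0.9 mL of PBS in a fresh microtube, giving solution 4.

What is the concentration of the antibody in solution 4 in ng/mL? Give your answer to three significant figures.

Step 1: 5 mL brought to 80 mL → factor 80/5 = 16
Step 2: 10 μL brought to 200 μL → factor 200/10 = 20
Step 3: 0.1 mL + 0.7 mL = 0.8 mL total → factor 0.8/0.1 = 8
Step 4: 0.3 mL + 0.9 mL = 1.2 mL total → factor 1.2/0.3 = 4
Overall dilution factor = 16 × 20 × 8 × 4 = 10240
Final = 0.500 μg/mL / 10240 = 4.883 × 10^-5 μg/mL = 0.0488 ng/mL

0.0488 ng/mL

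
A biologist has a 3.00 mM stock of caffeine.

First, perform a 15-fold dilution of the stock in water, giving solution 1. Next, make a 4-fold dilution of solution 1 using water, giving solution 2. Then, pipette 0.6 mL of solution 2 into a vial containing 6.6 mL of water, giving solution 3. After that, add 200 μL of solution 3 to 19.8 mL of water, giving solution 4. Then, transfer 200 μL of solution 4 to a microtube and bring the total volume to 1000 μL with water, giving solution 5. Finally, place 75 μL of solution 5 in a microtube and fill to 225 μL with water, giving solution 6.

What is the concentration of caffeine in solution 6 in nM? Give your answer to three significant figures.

Step 1: 15-fold → factor 15
Step 2: 4-fold → factor 4
Step 3: 0.6 mL + 6.6 mL = 7.2 mL total → factor 7.2/0.6 = 12
Step 4: 200 μL + 19.8 mL = 20000 μL total → factor 20000/200 = 100
Step 5: 200 μL brought to 1000 μL → factor 1000/200 = 5
Step 6: 75 μL brought to 225 μL → factor 225/75 = 3
Overall dilution factor = 15 × 4 × 12 × 100 × 5 × 3 = 1.08 × 10^6
Final = 3.00 mM / 1.08 × 10^6 = 2.778 × 10^-6 mM = 2.78 nM

2.78 nM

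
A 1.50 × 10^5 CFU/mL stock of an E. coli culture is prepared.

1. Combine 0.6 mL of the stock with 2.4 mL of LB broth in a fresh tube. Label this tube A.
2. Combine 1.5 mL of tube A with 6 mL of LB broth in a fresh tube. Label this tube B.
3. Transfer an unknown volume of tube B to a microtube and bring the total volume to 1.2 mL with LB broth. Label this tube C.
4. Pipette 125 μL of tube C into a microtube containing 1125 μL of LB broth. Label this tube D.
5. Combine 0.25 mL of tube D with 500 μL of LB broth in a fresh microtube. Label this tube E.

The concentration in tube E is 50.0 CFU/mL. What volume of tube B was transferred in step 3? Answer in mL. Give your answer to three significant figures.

0.300 mL

Step 1: 0.6 mL + 2.4 mL = 3 mL total → factor 3/0.6 = 5
Step 2: 1.5 mL + 6 mL = 7.5 mL total → factor 7.5/1.5 = 5
Step 3: v brought to 1.2 mL → factor = 1.2 mL/v
Step 4: 125 μL + 1125 μL = 1250 μL total → factor 1250/125 = 10
Step 5: 0.25 mL + 500 μL = 0.75 mL total → factor 0.75/0.25 = 3
Product of known-step factors = 750
Overall factor = 1.50 × 10^5 CFU/mL / (50.0 CFU/mL) = 3000
Step-3 factor = 3000 / 750 = 4
v = 1.2 mL / 4 = 0.300 mL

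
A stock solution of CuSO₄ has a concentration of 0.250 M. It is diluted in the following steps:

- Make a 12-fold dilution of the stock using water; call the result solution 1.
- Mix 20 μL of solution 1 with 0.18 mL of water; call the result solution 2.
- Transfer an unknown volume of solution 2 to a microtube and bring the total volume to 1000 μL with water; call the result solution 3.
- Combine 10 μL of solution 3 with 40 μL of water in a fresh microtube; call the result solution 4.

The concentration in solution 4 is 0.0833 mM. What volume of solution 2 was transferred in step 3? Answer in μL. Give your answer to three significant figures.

200 μL

Step 1: 12-fold → factor 12
Step 2: 20 μL + 0.18 mL = 200 μL total → factor 200/20 = 10
Step 3: v brought to 1000 μL → factor = 1000 μL/v
Step 4: 10 μL + 40 μL = 50 μL total → factor 50/10 = 5
Product of known-step factors = 600
Overall factor = 0.250 M / (0.0833 mM) = 3001.2
Step-3 factor = 3001.2 / 600 = 5.002
v = 1000 μL / 5.002 = 200 μL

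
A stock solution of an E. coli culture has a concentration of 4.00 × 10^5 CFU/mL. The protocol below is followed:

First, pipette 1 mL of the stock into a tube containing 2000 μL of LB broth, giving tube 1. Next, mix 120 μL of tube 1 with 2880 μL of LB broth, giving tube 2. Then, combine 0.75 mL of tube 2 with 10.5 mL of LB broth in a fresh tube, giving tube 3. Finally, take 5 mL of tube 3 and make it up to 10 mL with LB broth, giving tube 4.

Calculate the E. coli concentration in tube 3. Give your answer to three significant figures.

356 CFU/mL

Step 1: 1 mL + 2000 μL = 3 mL total → factor 3/1 = 3
Step 2: 120 μL + 2880 μL = 3000 μL total → factor 3000/120 = 25
Step 3: 0.75 mL + 10.5 mL = 11.25 mL total → factor 11.25/0.75 = 15
Dilution factor through tube 3 = 3 × 25 × 15 = 1125
[tube 3] = 4.00 × 10^5 CFU/mL / 1125 = 356 CFU/mL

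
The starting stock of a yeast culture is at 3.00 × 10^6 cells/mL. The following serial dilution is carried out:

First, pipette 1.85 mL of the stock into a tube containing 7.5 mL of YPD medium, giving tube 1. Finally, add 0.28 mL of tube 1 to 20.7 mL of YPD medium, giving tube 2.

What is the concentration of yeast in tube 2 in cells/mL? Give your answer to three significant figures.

Step 1: 1.85 mL + 7.5 mL = 9.35 mL total → factor 9.35/1.85 = 5.0541
Step 2: 0.28 mL + 20.7 mL = 20.98 mL total → factor 20.98/0.28 = 74.929
Overall dilution factor = 5.0541 × 74.929 = 378.69
Final = 3.00 × 10^6 cells/mL / 378.69 = 7.92 × 10^3 cells/mL

7.92 × 10^3 cells/mL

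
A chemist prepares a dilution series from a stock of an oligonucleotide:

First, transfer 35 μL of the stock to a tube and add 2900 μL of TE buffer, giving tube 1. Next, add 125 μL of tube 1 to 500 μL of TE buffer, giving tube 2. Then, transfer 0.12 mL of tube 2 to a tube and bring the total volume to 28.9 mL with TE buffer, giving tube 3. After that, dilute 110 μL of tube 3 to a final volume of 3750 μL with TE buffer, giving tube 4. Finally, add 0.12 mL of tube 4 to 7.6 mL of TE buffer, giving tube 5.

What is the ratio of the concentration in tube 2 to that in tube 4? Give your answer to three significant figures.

Step 1: 35 μL + 2900 μL = 2935 μL total → factor 2935/35 = 83.857
Step 2: 125 μL + 500 μL = 625 μL total → factor 625/125 = 5
Step 3: 0.12 mL brought to 28.9 mL → factor 28.9/0.12 = 240.83
Step 4: 110 μL brought to 3750 μL → factor 3750/110 = 34.091
Dilution factor to tube 2 = 419.29; to tube 4 = 3.4424 × 10^6
[tube 2]/[tube 4] = (factor to tube 4)/(factor to tube 2) = 3.4424 × 10^6/419.29 = 8.21 × 10^3

8.21 × 10^3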